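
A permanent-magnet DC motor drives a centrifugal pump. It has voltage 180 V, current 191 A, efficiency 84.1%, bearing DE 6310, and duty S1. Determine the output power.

P_in = V·I = 180 × 191 = 34380 W
P_out = η·P_in = 0.841 × 34380 = 28914 W

28.9 kW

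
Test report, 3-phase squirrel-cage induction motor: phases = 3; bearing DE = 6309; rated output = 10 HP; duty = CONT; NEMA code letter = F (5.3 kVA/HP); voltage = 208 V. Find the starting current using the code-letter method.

147 A

S_LR = 5.3 × 10 = 53 kVA
I_LR = S_LR/(√3·V_L) = 53000/(1.732×208) = 147 A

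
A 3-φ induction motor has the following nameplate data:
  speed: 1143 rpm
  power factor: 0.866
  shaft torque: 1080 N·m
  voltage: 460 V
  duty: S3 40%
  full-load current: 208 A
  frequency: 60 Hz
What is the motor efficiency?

ω = 2π × 1143/60 = 119.7 rad/s; P_out = τω = 1080 × 119.7 = 129276 W
P_in = √3·V_L·I_L·cosφ = 1.732 × 460 × 208 × 0.866 = 143512 W
η = P_out / P_in = 129276 / 143512 = 0.901 = 90.1%

90.1 %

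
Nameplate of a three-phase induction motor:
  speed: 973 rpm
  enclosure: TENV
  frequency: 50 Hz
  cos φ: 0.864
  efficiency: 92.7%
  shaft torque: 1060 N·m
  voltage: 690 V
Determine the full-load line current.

113 A

ω = 2π×973/60 = 101.9 rad/s; P_out = τω = 1060 × 101.9 = 108014 W
P_in = P_out / η = 108014 / 0.927 = 116520 W
I_L = P_in / (√3·V_L·cosφ) = 116520 / (1.732 × 690 × 0.864) = 113 A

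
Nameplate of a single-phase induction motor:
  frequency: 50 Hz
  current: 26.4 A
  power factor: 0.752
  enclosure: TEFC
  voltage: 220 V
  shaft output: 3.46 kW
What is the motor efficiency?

P_out = 3.46 kW = 3460 W
P_in = V·I·cosφ = 220 × 26.4 × 0.752 = 4368 W
η = P_out / P_in = 3460 / 4368 = 0.792 = 79.2%

79.2 %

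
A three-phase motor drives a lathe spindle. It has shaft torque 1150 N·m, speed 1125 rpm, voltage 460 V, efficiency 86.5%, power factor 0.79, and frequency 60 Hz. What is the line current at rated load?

249 A

ω = 2π×1125/60 = 117.8 rad/s; P_out = τω = 1150 × 117.8 = 135470 W
P_in = P_out / η = 135470 / 0.865 = 156613 W
I_L = P_in / (√3·V_L·cosφ) = 156613 / (1.732 × 460 × 0.79) = 249 A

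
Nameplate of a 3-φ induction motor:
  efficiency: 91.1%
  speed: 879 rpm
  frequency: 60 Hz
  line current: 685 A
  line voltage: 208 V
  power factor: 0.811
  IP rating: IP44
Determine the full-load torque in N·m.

1980 N·m

P_in = √3·V·I·cosφ = 1.732 × 208 × 685 × 0.811 = 200135 W
P_out = η·P_in = 0.911 × 200135 = 182323 W
n = 879 rpm
ω = 2π×879/60 = 92.05 rad/s
τ = P_out/ω = 182323/92.05 = 1980 N·m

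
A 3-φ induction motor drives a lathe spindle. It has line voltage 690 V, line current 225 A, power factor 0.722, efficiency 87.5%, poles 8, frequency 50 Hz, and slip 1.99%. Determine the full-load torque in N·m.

2210 N·m

P_in = √3·V·I·cosφ = 1.732 × 690 × 225 × 0.722 = 194141 W
P_out = η·P_in = 0.875 × 194141 = 169873 W
n_s = 120×50/8 = 750 rpm; n = 750×(1−0.0199) = 735 rpm
ω = 2π×735/60 = 76.97 rad/s
τ = P_out/ω = 169873/76.97 = 2210 N·m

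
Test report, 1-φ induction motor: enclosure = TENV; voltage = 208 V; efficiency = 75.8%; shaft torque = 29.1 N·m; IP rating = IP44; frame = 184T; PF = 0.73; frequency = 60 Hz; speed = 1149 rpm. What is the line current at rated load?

ω = 2π×1149/60 = 120.3 rad/s; P_out = τω = 29.1 × 120.3 = 3501 W
P_in = P_out / η = 3501 / 0.758 = 4619 W
I = P_in / (V·cosφ) = 4619 / (208 × 0.73) = 30.4 A

30.4 A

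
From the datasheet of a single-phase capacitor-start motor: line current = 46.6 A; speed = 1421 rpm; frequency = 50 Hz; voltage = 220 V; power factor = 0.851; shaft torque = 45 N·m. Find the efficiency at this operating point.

ω = 2π × 1421/60 = 148.8 rad/s; P_out = τω = 45 × 148.8 = 6696 W
P_in = V·I·cosφ = 220 × 46.6 × 0.851 = 8724 W
η = P_out / P_in = 6696 / 8724 = 0.768 = 76.8%

76.8 %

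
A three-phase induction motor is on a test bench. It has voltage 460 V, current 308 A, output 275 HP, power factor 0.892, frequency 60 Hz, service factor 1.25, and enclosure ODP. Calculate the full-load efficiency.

93.7 %

P_out = 275 × 746 = 205150 W
P_in = √3·V_L·I_L·cosφ = 1.732 × 460 × 308 × 0.892 = 218888 W
η = P_out / P_in = 205150 / 218888 = 0.937 = 93.7%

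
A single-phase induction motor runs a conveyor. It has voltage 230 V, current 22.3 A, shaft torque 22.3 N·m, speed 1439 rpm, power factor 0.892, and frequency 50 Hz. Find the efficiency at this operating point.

ω = 2π × 1439/60 = 150.7 rad/s; P_out = τω = 22.3 × 150.7 = 3361 W
P_in = V·I·cosφ = 230 × 22.3 × 0.892 = 4575 W
η = P_out / P_in = 3361 / 4575 = 0.735 = 73.5%

73.5 %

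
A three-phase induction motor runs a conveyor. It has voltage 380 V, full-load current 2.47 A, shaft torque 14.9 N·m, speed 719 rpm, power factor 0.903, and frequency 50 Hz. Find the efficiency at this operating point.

76.4 %

ω = 2π × 719/60 = 75.29 rad/s; P_out = τω = 14.9 × 75.29 = 1122 W
P_in = √3·V_L·I_L·cosφ = 1.732 × 380 × 2.47 × 0.903 = 1468 W
η = P_out / P_in = 1122 / 1468 = 0.764 = 76.4%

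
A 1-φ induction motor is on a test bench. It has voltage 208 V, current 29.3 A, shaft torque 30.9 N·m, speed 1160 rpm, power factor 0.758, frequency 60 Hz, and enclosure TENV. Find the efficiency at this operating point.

81.3 %

ω = 2π × 1160/60 = 121.5 rad/s; P_out = τω = 30.9 × 121.5 = 3754 W
P_in = V·I·cosφ = 208 × 29.3 × 0.758 = 4620 W
η = P_out / P_in = 3754 / 4620 = 0.813 = 81.3%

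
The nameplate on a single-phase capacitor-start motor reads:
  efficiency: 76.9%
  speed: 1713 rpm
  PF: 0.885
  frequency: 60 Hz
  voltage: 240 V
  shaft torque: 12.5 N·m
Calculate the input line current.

ω = 2π×1713/60 = 179.4 rad/s; P_out = τω = 12.5 × 179.4 = 2243 W
P_in = P_out / η = 2243 / 0.769 = 2917 W
I = P_in / (V·cosφ) = 2917 / (240 × 0.885) = 13.7 A

13.7 A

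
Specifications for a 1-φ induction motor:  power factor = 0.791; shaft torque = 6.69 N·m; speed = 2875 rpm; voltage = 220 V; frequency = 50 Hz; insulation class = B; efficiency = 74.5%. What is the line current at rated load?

15.5 A

ω = 2π×2875/60 = 301.1 rad/s; P_out = τω = 6.69 × 301.1 = 2014 W
P_in = P_out / η = 2014 / 0.745 = 2703 W
I = P_in / (V·cosφ) = 2703 / (220 × 0.791) = 15.5 A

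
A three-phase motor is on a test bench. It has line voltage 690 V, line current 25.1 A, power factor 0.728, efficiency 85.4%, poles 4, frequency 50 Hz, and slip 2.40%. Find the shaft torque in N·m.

P_in = √3·V·I·cosφ = 1.732 × 690 × 25.1 × 0.728 = 21837 W
P_out = η·P_in = 0.854 × 21837 = 18649 W
n_s = 120×50/4 = 1500 rpm; n = 1500×(1−0.024) = 1464 rpm
ω = 2π×1464/60 = 153.3 rad/s
τ = P_out/ω = 18649/153.3 = 122 N·m

122 N·m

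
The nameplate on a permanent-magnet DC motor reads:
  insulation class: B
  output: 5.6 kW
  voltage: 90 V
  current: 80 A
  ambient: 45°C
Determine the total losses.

1600 W

P_in = V·I = 90×80 = 7200 W
P_out = 5600 W
Losses = P_in − P_out = 7200 − 5600 = 1600 W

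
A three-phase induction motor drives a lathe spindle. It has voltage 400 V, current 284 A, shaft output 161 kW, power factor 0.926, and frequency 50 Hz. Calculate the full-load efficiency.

88.4 %

P_out = 161 kW = 161000 W
P_in = √3·V_L·I_L·cosφ = 1.732 × 400 × 284 × 0.926 = 182195 W
η = P_out / P_in = 161000 / 182195 = 0.884 = 88.4%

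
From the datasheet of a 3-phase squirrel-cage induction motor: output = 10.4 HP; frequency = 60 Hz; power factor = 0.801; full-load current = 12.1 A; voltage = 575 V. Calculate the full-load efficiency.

P_out = 10.4 × 746 = 7758 W
P_in = √3·V_L·I_L·cosφ = 1.732 × 575 × 12.1 × 0.801 = 9652 W
η = P_out / P_in = 7758 / 9652 = 0.804 = 80.4%

80.4 %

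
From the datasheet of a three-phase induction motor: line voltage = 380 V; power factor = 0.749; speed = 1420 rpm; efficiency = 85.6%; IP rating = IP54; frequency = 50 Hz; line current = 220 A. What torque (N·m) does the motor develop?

P_in = √3·V·I·cosφ = 1.732 × 380 × 220 × 0.749 = 108452 W
P_out = η·P_in = 0.856 × 108452 = 92835 W
n = 1420 rpm
ω = 2π×1420/60 = 148.7 rad/s
τ = P_out/ω = 92835/148.7 = 624 N·m

624 N·m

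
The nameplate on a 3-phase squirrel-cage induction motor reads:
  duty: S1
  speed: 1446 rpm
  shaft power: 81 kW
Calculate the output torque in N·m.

535 N·m

ω = 2π × 1446/60 = 151.4 rad/s
τ = P/ω = 81000/151.4 = 535 N·m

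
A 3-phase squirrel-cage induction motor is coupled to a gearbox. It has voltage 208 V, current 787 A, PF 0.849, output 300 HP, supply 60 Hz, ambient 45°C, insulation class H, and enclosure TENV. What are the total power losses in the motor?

P_in = √3·V·I·cosφ = 1.732×208×787×0.849 = 240710 W
P_out = 300×746 = 223800 W
Losses = P_in − P_out = 240710 − 223800 = 16910 W

16900 W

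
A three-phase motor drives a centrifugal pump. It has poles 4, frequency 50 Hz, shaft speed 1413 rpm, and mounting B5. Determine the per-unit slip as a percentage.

5.8 %

n_s = 120f/p = 120×50/4 = 1500 rpm
s = (n_s − n)/n_s = (1500 − 1413)/1500 = 0.0580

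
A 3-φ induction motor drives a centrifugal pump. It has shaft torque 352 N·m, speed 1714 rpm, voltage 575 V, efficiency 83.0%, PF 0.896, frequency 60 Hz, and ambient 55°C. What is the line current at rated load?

85.3 A

ω = 2π×1714/60 = 179.5 rad/s; P_out = τω = 352 × 179.5 = 63184 W
P_in = P_out / η = 63184 / 0.830 = 76125 W
I_L = P_in / (√3·V_L·cosφ) = 76125 / (1.732 × 575 × 0.896) = 85.3 A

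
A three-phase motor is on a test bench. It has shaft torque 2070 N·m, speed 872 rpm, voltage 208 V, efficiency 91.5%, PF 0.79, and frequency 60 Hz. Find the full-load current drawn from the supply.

ω = 2π×872/60 = 91.32 rad/s; P_out = τω = 2070 × 91.32 = 189032 W
P_in = P_out / η = 189032 / 0.915 = 206592 W
I_L = P_in / (√3·V_L·cosφ) = 206592 / (1.732 × 208 × 0.79) = 726 A

726 A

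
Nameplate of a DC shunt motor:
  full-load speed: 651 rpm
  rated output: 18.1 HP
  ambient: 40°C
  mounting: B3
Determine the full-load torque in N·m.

198 N·m

P_out = 18.1 × 746 = 13503 W
ω = 2π × 651/60 = 68.17 rad/s
τ = P_out/ω = 13503/68.17 = 198 N·m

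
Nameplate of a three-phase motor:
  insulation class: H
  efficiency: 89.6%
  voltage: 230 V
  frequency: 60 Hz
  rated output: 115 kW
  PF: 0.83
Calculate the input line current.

P_out = 115 kW = 115000 W
P_in = P_out / η = 115000 / 0.896 = 128348 W
I_L = P_in / (√3·V_L·cosφ) = 128348 / (1.732 × 230 × 0.83) = 388 A

388 A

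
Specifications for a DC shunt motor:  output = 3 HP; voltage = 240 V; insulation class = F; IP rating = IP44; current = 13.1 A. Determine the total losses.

906 W

P_in = V·I = 240×13.1 = 3144 W
P_out = 3×746 = 2238 W
Losses = P_in − P_out = 3144 − 2238 = 906 W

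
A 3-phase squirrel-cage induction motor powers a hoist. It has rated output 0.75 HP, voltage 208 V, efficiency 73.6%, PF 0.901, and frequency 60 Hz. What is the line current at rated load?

2.34 A

P_out = 0.75 × 746 = 560 W
P_in = P_out / η = 560 / 0.736 = 761 W
I_L = P_in / (√3·V_L·cosφ) = 761 / (1.732 × 208 × 0.901) = 2.34 A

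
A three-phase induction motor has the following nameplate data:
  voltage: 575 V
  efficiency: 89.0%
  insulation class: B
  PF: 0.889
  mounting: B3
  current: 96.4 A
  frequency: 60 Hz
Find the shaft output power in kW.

P_in = √3·V·I·cosφ = 1.732 × 575 × 96.4 × 0.889 = 85348 W
P_out = η·P_in = 0.89 × 85348 = 75960 W

76 kW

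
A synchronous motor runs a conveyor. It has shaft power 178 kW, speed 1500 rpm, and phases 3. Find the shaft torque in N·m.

ω = 2π × 1500/60 = 157.1 rad/s
τ = P/ω = 178000/157.1 = 1130 N·m

1130 N·m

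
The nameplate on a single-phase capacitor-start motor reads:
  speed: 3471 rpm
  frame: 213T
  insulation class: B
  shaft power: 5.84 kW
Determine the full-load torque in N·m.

16.1 N·m

ω = 2π × 3471/60 = 363.5 rad/s
τ = P/ω = 5840/363.5 = 16.1 N·m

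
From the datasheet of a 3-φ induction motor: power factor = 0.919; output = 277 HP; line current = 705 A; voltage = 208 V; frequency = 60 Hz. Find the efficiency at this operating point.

88.5 %

P_out = 277 × 746 = 206642 W
P_in = √3·V_L·I_L·cosφ = 1.732 × 208 × 705 × 0.919 = 233408 W
η = P_out / P_in = 206642 / 233408 = 0.885 = 88.5%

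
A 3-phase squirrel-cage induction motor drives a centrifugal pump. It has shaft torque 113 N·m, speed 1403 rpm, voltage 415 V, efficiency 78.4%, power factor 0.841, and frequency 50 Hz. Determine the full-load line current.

35 A

ω = 2π×1403/60 = 146.9 rad/s; P_out = τω = 113 × 146.9 = 16600 W
P_in = P_out / η = 16600 / 0.784 = 21173 W
I_L = P_in / (√3·V_L·cosφ) = 21173 / (1.732 × 415 × 0.841) = 35 A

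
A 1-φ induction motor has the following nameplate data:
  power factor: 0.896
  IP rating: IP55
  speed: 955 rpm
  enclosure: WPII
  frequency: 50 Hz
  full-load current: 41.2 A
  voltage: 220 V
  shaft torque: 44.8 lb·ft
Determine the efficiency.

74.8 %

τ = 44.8 lb·ft × 1.356 = 60.75 N·m
ω = 2π × 955/60 = 100 rad/s; P_out = τω = 60.75 × 100 = 6075 W
P_in = V·I·cosφ = 220 × 41.2 × 0.896 = 8121 W
η = P_out / P_in = 6075 / 8121 = 0.748 = 74.8%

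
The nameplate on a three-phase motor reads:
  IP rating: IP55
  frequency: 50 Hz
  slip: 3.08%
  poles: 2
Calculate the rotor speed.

2908 rpm

n_s = 120f/p = 120×50/2 = 3000 rpm
n = n_s(1 − s) = 3000 × (1 − 0.0308) = 2908 rpm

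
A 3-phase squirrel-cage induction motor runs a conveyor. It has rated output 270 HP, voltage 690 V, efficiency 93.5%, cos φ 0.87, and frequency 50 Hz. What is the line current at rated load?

207 A

P_out = 270 × 746 = 201420 W
P_in = P_out / η = 201420 / 0.935 = 215422 W
I_L = P_in / (√3·V_L·cosφ) = 215422 / (1.732 × 690 × 0.87) = 207 A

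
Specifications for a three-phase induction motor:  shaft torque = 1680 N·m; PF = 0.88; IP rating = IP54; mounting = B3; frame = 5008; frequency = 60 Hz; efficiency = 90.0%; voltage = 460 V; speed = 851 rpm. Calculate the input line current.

237 A

ω = 2π×851/60 = 89.12 rad/s; P_out = τω = 1680 × 89.12 = 149722 W
P_in = P_out / η = 149722 / 0.900 = 166358 W
I_L = P_in / (√3·V_L·cosφ) = 166358 / (1.732 × 460 × 0.88) = 237 A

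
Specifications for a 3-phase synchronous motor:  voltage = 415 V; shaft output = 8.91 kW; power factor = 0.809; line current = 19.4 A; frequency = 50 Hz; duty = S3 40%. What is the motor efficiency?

P_out = 8.91 kW = 8910 W
P_in = √3·V_L·I_L·cosφ = 1.732 × 415 × 19.4 × 0.809 = 11281 W
η = P_out / P_in = 8910 / 11281 = 0.790 = 79.0%

79.0 %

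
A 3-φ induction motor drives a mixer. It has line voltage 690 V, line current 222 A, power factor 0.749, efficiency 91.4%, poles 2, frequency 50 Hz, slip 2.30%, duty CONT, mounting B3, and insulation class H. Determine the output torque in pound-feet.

436 lb·ft

P_in = √3·V·I·cosφ = 1.732 × 690 × 222 × 0.749 = 198716 W
P_out = η·P_in = 0.914 × 198716 = 181626 W
n_s = 120×50/2 = 3000 rpm; n = 3000×(1−0.023) = 2931 rpm
ω = 2π×2931/60 = 306.9 rad/s
τ = P_out/ω = 181626/306.9 = 591.8 N·m
In lb·ft: 591.8/1.356 = 436 lb·ft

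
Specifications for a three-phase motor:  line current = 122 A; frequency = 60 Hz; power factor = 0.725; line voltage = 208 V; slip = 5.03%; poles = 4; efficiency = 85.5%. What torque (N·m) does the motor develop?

152 N·m

P_in = √3·V·I·cosφ = 1.732 × 208 × 122 × 0.725 = 31865 W
P_out = η·P_in = 0.855 × 31865 = 27245 W
n_s = 120×60/4 = 1800 rpm; n = 1800×(1−0.0503) = 1709 rpm
ω = 2π×1709/60 = 179 rad/s
τ = P_out/ω = 27245/179 = 152 N·m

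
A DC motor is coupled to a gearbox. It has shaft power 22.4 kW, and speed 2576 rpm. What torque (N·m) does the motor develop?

ω = 2π × 2576/60 = 269.8 rad/s
τ = P/ω = 22400/269.8 = 83 N·m

83 N·m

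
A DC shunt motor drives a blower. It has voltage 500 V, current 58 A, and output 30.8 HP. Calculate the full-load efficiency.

P_out = 30.8 × 746 = 22977 W
P_in = V·I = 500 × 58 = 29000 W
η = P_out / P_in = 22977 / 29000 = 0.792 = 79.2%

79.2 %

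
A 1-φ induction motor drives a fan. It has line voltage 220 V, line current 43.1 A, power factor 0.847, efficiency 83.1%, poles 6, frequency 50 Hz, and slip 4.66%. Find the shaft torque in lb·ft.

P_in = V·I·cosφ = 220 × 43.1 × 0.847 = 8031 W
P_out = η·P_in = 0.831 × 8031 = 6674 W
n_s = 120×50/6 = 1000 rpm; n = 1000×(1−0.0466) = 953 rpm
ω = 2π×953/60 = 99.8 rad/s
τ = P_out/ω = 6674/99.8 = 66.87 N·m
In lb·ft: 66.87/1.356 = 49.3 lb·ft

49.3 lb·ft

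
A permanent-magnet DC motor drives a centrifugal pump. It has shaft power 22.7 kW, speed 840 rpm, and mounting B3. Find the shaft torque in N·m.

258 N·m

ω = 2π × 840/60 = 87.96 rad/s
τ = P/ω = 22700/87.96 = 258 N·m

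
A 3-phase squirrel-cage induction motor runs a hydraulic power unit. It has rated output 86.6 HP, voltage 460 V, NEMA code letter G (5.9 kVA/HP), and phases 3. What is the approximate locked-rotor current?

S_LR = 5.9 × 86.6 = 510.94 kVA
I_LR = S_LR/(√3·V_L) = 510940/(1.732×460) = 641 A

641 A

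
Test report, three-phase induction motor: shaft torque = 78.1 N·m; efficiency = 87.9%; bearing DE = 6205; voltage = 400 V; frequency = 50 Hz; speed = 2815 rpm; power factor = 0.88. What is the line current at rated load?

ω = 2π×2815/60 = 294.8 rad/s; P_out = τω = 78.1 × 294.8 = 23024 W
P_in = P_out / η = 23024 / 0.879 = 26193 W
I_L = P_in / (√3·V_L·cosφ) = 26193 / (1.732 × 400 × 0.88) = 43 A

43 A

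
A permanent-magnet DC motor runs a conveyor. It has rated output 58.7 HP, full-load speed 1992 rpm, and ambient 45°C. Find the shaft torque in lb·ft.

155 lb·ft

P_out = 58.7 × 746 = 43790 W
ω = 2π × 1992/60 = 208.6 rad/s
τ = P_out/ω = 43790/208.6 = 209.9 N·m
In lb·ft: 209.9/1.356 = 155 lb·ft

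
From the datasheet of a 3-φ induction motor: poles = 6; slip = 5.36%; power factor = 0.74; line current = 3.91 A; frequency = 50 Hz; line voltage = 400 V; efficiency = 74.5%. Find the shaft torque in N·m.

P_in = √3·V·I·cosφ = 1.732 × 400 × 3.91 × 0.74 = 2005 W
P_out = η·P_in = 0.745 × 2005 = 1494 W
n_s = 120×50/6 = 1000 rpm; n = 1000×(1−0.0536) = 946 rpm
ω = 2π×946/60 = 99.06 rad/s
τ = P_out/ω = 1494/99.06 = 15.1 N·m

15.1 N·m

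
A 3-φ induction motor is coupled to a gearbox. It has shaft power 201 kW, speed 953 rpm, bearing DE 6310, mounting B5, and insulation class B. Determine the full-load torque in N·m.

ω = 2π × 953/60 = 99.8 rad/s
τ = P/ω = 201000/99.8 = 2010 N·m

2010 N·m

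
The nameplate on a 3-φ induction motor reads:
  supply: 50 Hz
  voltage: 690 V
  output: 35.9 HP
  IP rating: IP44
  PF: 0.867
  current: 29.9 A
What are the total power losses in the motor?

P_in = √3·V·I·cosφ = 1.732×690×29.9×0.867 = 30980 W
P_out = 35.9×746 = 26781 W
Losses = P_in − P_out = 30980 − 26781 = 4199 W

4200 W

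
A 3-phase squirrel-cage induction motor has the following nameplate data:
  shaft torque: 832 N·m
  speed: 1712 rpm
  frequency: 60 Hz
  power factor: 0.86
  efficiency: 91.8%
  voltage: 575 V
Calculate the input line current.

ω = 2π×1712/60 = 179.3 rad/s; P_out = τω = 832 × 179.3 = 149178 W
P_in = P_out / η = 149178 / 0.918 = 162503 W
I_L = P_in / (√3·V_L·cosφ) = 162503 / (1.732 × 575 × 0.86) = 190 A

190 A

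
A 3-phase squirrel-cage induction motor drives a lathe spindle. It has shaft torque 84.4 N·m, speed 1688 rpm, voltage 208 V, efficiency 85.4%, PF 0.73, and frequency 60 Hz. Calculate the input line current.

ω = 2π×1688/60 = 176.8 rad/s; P_out = τω = 84.4 × 176.8 = 14922 W
P_in = P_out / η = 14922 / 0.854 = 17473 W
I_L = P_in / (√3·V_L·cosφ) = 17473 / (1.732 × 208 × 0.73) = 66.4 A

66.4 A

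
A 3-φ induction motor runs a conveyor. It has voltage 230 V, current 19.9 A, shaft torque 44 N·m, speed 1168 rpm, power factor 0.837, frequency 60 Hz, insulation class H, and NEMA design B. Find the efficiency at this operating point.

81.1 %

ω = 2π × 1168/60 = 122.3 rad/s; P_out = τω = 44 × 122.3 = 5381 W
P_in = √3·V_L·I_L·cosφ = 1.732 × 230 × 19.9 × 0.837 = 6635 W
η = P_out / P_in = 5381 / 6635 = 0.811 = 81.1%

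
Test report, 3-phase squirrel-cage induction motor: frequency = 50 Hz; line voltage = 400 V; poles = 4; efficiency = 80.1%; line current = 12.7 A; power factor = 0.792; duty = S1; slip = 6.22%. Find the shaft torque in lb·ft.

27.9 lb·ft

P_in = √3·V·I·cosφ = 1.732 × 400 × 12.7 × 0.792 = 6968 W
P_out = η·P_in = 0.801 × 6968 = 5581 W
n_s = 120×50/4 = 1500 rpm; n = 1500×(1−0.0622) = 1407 rpm
ω = 2π×1407/60 = 147.3 rad/s
τ = P_out/ω = 5581/147.3 = 37.89 N·m
In lb·ft: 37.89/1.356 = 27.9 lb·ft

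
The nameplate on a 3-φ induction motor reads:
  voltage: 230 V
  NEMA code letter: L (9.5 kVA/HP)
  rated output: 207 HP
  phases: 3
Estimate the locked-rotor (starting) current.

S_LR = 9.5 × 207 = 1966.5 kVA
I_LR = S_LR/(√3·V_L) = 1966500/(1.732×230) = 4940 A

4940 A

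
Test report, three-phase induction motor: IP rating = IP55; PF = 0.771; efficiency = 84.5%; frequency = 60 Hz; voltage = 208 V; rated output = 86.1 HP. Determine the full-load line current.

274 A

P_out = 86.1 × 746 = 64231 W
P_in = P_out / η = 64231 / 0.845 = 76013 W
I_L = P_in / (√3·V_L·cosφ) = 76013 / (1.732 × 208 × 0.771) = 274 A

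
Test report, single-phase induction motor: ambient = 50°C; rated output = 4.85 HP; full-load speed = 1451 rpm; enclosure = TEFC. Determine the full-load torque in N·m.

23.8 N·m

P_out = 4.85 × 746 = 3618 W
ω = 2π × 1451/60 = 151.9 rad/s
τ = P_out/ω = 3618/151.9 = 23.8 N·m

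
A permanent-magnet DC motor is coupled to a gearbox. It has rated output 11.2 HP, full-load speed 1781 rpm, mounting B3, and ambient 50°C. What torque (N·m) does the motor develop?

44.8 N·m

P_out = 11.2 × 746 = 8355 W
ω = 2π × 1781/60 = 186.5 rad/s
τ = P_out/ω = 8355/186.5 = 44.8 N·m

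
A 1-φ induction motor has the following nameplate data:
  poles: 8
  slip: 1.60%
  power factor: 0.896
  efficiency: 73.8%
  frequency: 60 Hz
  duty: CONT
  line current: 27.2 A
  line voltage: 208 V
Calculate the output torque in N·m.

P_in = V·I·cosφ = 208 × 27.2 × 0.896 = 5069 W
P_out = η·P_in = 0.738 × 5069 = 3741 W
n_s = 120×60/8 = 900 rpm; n = 900×(1−0.016) = 886 rpm
ω = 2π×886/60 = 92.78 rad/s
τ = P_out/ω = 3741/92.78 = 40.3 N·m

40.3 N·m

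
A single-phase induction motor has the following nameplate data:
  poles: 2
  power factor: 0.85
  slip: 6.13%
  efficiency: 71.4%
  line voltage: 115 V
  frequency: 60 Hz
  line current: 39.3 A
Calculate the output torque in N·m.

7.75 N·m

P_in = V·I·cosφ = 115 × 39.3 × 0.85 = 3842 W
P_out = η·P_in = 0.714 × 3842 = 2743 W
n_s = 120×60/2 = 3600 rpm; n = 3600×(1−0.0613) = 3379 rpm
ω = 2π×3379/60 = 353.8 rad/s
τ = P_out/ω = 2743/353.8 = 7.75 N·m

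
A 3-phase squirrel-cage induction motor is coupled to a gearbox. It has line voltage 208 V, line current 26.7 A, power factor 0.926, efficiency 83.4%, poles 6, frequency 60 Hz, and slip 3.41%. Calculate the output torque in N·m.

P_in = √3·V·I·cosφ = 1.732 × 208 × 26.7 × 0.926 = 8907 W
P_out = η·P_in = 0.834 × 8907 = 7428 W
n_s = 120×60/6 = 1200 rpm; n = 1200×(1−0.0341) = 1159 rpm
ω = 2π×1159/60 = 121.4 rad/s
τ = P_out/ω = 7428/121.4 = 61.2 N·m

61.2 N·m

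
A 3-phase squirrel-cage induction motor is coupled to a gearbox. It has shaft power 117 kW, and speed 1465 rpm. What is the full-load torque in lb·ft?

ω = 2π × 1465/60 = 153.4 rad/s
τ = P/ω = 117000/153.4 = 762.7 N·m
In lb·ft: 762.7/1.356 = 562 lb·ft

562 lb·ft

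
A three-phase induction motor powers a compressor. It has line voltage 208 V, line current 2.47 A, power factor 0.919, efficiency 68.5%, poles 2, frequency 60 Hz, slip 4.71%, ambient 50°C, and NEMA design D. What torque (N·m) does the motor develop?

P_in = √3·V·I·cosφ = 1.732 × 208 × 2.47 × 0.919 = 818 W
P_out = η·P_in = 0.685 × 818 = 560 W
n_s = 120×60/2 = 3600 rpm; n = 3600×(1−0.0471) = 3430 rpm
ω = 2π×3430/60 = 359.2 rad/s
τ = P_out/ω = 560/359.2 = 1.56 N·m

1.56 N·m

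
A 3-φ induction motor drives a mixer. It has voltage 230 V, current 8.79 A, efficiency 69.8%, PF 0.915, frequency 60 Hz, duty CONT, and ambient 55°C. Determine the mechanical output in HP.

3 HP

P_in = √3·V·I·cosφ = 1.732 × 230 × 8.79 × 0.915 = 3204 W
P_out = η·P_in = 0.698 × 3204 = 2236 W
= 2236/746 = 3 HP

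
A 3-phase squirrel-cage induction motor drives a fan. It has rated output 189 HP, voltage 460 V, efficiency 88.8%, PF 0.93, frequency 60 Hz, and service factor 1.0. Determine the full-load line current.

P_out = 189 × 746 = 140994 W
P_in = P_out / η = 140994 / 0.888 = 158777 W
I_L = P_in / (√3·V_L·cosφ) = 158777 / (1.732 × 460 × 0.93) = 214 A

214 A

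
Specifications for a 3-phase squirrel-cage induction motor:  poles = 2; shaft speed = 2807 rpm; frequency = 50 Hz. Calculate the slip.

n_s = 120f/p = 120×50/2 = 3000 rpm
s = (n_s − n)/n_s = (3000 − 2807)/3000 = 0.0643

6.4 %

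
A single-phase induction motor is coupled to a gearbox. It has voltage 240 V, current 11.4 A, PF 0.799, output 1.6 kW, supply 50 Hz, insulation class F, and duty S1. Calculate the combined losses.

586 W

P_in = V·I·cosφ = 240×11.4×0.799 = 2186 W
P_out = 1600 W
Losses = P_in − P_out = 2186 − 1600 = 586 W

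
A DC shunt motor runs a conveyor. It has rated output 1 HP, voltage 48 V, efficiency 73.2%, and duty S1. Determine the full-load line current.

21.2 A

P_out = 1 × 746 = 746 W
P_in = P_out / η = 746 / 0.732 = 1019 W
I = P_in / V = 1019 / 48 = 21.2 A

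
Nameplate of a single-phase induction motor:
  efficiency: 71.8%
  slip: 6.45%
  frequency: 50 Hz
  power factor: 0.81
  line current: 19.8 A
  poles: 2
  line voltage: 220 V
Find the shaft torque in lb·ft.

6.36 lb·ft

P_in = V·I·cosφ = 220 × 19.8 × 0.81 = 3528 W
P_out = η·P_in = 0.718 × 3528 = 2533 W
n_s = 120×50/2 = 3000 rpm; n = 3000×(1−0.0645) = 2807 rpm
ω = 2π×2807/60 = 293.9 rad/s
τ = P_out/ω = 2533/293.9 = 8.619 N·m
In lb·ft: 8.619/1.356 = 6.36 lb·ft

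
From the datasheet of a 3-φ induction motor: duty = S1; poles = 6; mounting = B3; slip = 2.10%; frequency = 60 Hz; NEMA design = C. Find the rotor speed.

n_s = 120f/p = 120×60/6 = 1200 rpm
n = n_s(1 − s) = 1200 × (1 − 0.021) = 1175 rpm

1175 rpm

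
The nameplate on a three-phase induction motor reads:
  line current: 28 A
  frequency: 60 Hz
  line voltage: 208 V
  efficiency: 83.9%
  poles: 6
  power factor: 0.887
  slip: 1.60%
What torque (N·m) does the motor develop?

60.7 N·m

P_in = √3·V·I·cosφ = 1.732 × 208 × 28 × 0.887 = 8947 W
P_out = η·P_in = 0.839 × 8947 = 7507 W
n_s = 120×60/6 = 1200 rpm; n = 1200×(1−0.016) = 1181 rpm
ω = 2π×1181/60 = 123.7 rad/s
τ = P_out/ω = 7507/123.7 = 60.7 N·m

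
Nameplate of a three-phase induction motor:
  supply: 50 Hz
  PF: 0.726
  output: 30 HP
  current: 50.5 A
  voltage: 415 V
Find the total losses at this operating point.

3.97 kW

P_in = √3·V·I·cosφ = 1.732×415×50.5×0.726 = 26353 W
P_out = 30×746 = 22380 W
Losses = P_in − P_out = 26353 − 22380 = 3973 W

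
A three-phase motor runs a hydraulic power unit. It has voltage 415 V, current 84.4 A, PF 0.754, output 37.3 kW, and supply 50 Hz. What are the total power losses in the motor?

8440 W

P_in = √3·V·I·cosφ = 1.732×415×84.4×0.754 = 45741 W
P_out = 37300 W
Losses = P_in − P_out = 45741 − 37300 = 8441 W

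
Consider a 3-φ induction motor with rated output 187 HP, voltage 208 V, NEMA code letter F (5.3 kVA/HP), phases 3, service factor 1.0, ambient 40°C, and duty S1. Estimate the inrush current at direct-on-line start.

S_LR = 5.3 × 187 = 991.1 kVA
I_LR = S_LR/(√3·V_L) = 991100/(1.732×208) = 2750 A

2750 A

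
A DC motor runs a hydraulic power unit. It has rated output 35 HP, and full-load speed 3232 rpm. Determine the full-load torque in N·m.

77.1 N·m

P_out = 35 × 746 = 26110 W
ω = 2π × 3232/60 = 338.5 rad/s
τ = P_out/ω = 26110/338.5 = 77.1 N·m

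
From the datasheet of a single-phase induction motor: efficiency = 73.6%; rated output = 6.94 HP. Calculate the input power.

P_out = 6.94 × 746 = 5177 W
P_in = P_out/η = 5177/0.736 = 7034 W = 7.03 kW

7.03 kW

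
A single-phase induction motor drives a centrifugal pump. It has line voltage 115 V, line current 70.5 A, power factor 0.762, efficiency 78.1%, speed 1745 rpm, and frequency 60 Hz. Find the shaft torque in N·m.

26.4 N·m

P_in = V·I·cosφ = 115 × 70.5 × 0.762 = 6178 W
P_out = η·P_in = 0.781 × 6178 = 4825 W
n = 1745 rpm
ω = 2π×1745/60 = 182.7 rad/s
τ = P_out/ω = 4825/182.7 = 26.4 N·m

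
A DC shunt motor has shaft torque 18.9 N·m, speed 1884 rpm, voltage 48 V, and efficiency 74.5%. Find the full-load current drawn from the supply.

104 A

ω = 2π×1884/60 = 197.3 rad/s; P_out = τω = 18.9 × 197.3 = 3729 W
P_in = P_out / η = 3729 / 0.745 = 5005 W
I = P_in / V = 5005 / 48 = 104 A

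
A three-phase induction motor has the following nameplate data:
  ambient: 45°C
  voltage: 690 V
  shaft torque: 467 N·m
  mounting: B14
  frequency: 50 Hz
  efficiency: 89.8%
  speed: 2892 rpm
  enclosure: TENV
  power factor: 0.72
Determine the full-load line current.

ω = 2π×2892/60 = 302.8 rad/s; P_out = τω = 467 × 302.8 = 141408 W
P_in = P_out / η = 141408 / 0.898 = 157470 W
I_L = P_in / (√3·V_L·cosφ) = 157470 / (1.732 × 690 × 0.72) = 183 A

183 A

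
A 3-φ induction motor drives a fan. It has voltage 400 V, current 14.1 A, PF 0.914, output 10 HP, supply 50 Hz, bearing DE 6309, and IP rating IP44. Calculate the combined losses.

P_in = √3·V·I·cosφ = 1.732×400×14.1×0.914 = 8928 W
P_out = 10×746 = 7460 W
Losses = P_in − P_out = 8928 − 7460 = 1468 W

1470 W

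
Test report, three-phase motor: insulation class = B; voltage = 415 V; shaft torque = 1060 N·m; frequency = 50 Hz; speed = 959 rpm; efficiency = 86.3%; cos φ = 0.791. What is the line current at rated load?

217 A

ω = 2π×959/60 = 100.4 rad/s; P_out = τω = 1060 × 100.4 = 106424 W
P_in = P_out / η = 106424 / 0.863 = 123319 W
I_L = P_in / (√3·V_L·cosφ) = 123319 / (1.732 × 415 × 0.791) = 217 A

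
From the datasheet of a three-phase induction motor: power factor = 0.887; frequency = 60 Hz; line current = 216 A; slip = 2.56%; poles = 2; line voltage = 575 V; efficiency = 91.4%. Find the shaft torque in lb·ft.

350 lb·ft

P_in = √3·V·I·cosφ = 1.732 × 575 × 216 × 0.887 = 190806 W
P_out = η·P_in = 0.914 × 190806 = 174397 W
n_s = 120×60/2 = 3600 rpm; n = 3600×(1−0.0256) = 3508 rpm
ω = 2π×3508/60 = 367.4 rad/s
τ = P_out/ω = 174397/367.4 = 474.7 N·m
In lb·ft: 474.7/1.356 = 350 lb·ft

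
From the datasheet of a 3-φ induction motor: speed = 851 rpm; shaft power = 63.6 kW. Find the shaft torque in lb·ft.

526 lb·ft

ω = 2π × 851/60 = 89.12 rad/s
τ = P/ω = 63600/89.12 = 713.6 N·m
In lb·ft: 713.6/1.356 = 526 lb·ft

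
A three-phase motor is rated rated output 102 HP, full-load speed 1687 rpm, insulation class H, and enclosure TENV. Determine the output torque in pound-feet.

318 lb·ft

P_out = 102 × 746 = 76092 W
ω = 2π × 1687/60 = 176.7 rad/s
τ = P_out/ω = 76092/176.7 = 430.6 N·m
In lb·ft: 430.6/1.356 = 318 lb·ft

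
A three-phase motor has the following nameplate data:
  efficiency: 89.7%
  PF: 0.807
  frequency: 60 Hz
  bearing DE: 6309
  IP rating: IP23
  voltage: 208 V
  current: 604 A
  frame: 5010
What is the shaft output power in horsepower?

211 HP

P_in = √3·V·I·cosφ = 1.732 × 208 × 604 × 0.807 = 175599 W
P_out = η·P_in = 0.897 × 175599 = 157512 W
= 157512/746 = 211 HP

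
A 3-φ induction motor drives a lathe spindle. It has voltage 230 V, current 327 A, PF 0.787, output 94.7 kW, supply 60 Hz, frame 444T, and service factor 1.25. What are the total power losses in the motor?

7820 W

P_in = √3·V·I·cosφ = 1.732×230×327×0.787 = 102518 W
P_out = 94700 W
Losses = P_in − P_out = 102518 − 94700 = 7818 W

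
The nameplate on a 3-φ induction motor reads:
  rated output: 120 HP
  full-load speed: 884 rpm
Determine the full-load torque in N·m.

967 N·m

P_out = 120 × 746 = 89520 W
ω = 2π × 884/60 = 92.57 rad/s
τ = P_out/ω = 89520/92.57 = 967 N·m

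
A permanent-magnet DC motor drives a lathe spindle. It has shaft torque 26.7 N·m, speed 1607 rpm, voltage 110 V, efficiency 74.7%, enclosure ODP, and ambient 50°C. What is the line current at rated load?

ω = 2π×1607/60 = 168.3 rad/s; P_out = τω = 26.7 × 168.3 = 4494 W
P_in = P_out / η = 4494 / 0.747 = 6016 W
I = P_in / V = 6016 / 110 = 54.7 A

54.7 A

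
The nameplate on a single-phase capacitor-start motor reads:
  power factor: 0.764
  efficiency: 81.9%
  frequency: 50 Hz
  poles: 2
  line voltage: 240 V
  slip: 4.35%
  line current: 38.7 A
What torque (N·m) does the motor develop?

P_in = V·I·cosφ = 240 × 38.7 × 0.764 = 7096 W
P_out = η·P_in = 0.819 × 7096 = 5812 W
n_s = 120×50/2 = 3000 rpm; n = 3000×(1−0.0435) = 2870 rpm
ω = 2π×2870/60 = 300.5 rad/s
τ = P_out/ω = 5812/300.5 = 19.3 N·m

19.3 N·m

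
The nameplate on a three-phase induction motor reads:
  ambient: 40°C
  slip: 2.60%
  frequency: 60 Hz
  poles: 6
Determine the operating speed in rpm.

n_s = 120f/p = 120×60/6 = 1200 rpm
n = n_s(1 − s) = 1200 × (1 − 0.026) = 1169 rpm

1169 rpm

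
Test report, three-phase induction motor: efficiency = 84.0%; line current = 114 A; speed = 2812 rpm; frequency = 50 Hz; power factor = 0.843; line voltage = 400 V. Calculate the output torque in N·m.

P_in = √3·V·I·cosφ = 1.732 × 400 × 114 × 0.843 = 66579 W
P_out = η·P_in = 0.84 × 66579 = 55926 W
n = 2812 rpm
ω = 2π×2812/60 = 294.5 rad/s
τ = P_out/ω = 55926/294.5 = 190 N·m

190 N·m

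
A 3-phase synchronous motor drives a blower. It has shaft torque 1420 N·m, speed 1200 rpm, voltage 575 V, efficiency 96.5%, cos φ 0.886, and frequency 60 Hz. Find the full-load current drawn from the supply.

ω = 2π×1200/60 = 125.7 rad/s; P_out = τω = 1420 × 125.7 = 178494 W
P_in = P_out / η = 178494 / 0.965 = 184968 W
I_L = P_in / (√3·V_L·cosφ) = 184968 / (1.732 × 575 × 0.886) = 210 A

210 A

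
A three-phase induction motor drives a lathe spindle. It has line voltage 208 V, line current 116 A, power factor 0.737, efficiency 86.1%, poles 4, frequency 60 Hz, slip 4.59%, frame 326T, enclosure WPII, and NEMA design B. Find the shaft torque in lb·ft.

P_in = √3·V·I·cosφ = 1.732 × 208 × 116 × 0.737 = 30799 W
P_out = η·P_in = 0.861 × 30799 = 26518 W
n_s = 120×60/4 = 1800 rpm; n = 1800×(1−0.0459) = 1717 rpm
ω = 2π×1717/60 = 179.8 rad/s
τ = P_out/ω = 26518/179.8 = 147.5 N·m
In lb·ft: 147.5/1.356 = 109 lb·ft

109 lb·ft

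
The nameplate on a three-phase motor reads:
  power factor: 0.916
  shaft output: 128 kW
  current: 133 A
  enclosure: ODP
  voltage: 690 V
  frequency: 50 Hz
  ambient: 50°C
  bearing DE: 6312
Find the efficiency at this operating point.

P_out = 128 kW = 128000 W
P_in = √3·V_L·I_L·cosφ = 1.732 × 690 × 133 × 0.916 = 145594 W
η = P_out / P_in = 128000 / 145594 = 0.879 = 87.9%

87.9 %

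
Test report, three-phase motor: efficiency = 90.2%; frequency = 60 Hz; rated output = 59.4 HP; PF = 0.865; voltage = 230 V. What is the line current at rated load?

P_out = 59.4 × 746 = 44312 W
P_in = P_out / η = 44312 / 0.902 = 49126 W
I_L = P_in / (√3·V_L·cosφ) = 49126 / (1.732 × 230 × 0.865) = 143 A

143 A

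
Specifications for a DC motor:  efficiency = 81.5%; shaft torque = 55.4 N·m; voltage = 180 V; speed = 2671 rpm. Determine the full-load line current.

ω = 2π×2671/60 = 279.7 rad/s; P_out = τω = 55.4 × 279.7 = 15495 W
P_in = P_out / η = 15495 / 0.815 = 19012 W
I = P_in / V = 19012 / 180 = 106 A

106 A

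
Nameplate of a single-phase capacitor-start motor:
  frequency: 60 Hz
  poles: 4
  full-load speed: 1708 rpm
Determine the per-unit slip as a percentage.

5.1 %

n_s = 120f/p = 120×60/4 = 1800 rpm
s = (n_s − n)/n_s = (1800 − 1708)/1800 = 0.0511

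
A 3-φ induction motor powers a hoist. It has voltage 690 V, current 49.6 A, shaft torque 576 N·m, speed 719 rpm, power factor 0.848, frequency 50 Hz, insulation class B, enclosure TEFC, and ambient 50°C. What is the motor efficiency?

86.3 %

ω = 2π × 719/60 = 75.29 rad/s; P_out = τω = 576 × 75.29 = 43367 W
P_in = √3·V_L·I_L·cosφ = 1.732 × 690 × 49.6 × 0.848 = 50266 W
η = P_out / P_in = 43367 / 50266 = 0.863 = 86.3%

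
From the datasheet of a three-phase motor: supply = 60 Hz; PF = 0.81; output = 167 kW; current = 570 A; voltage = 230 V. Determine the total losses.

P_in = √3·V·I·cosφ = 1.732×230×570×0.81 = 183923 W
P_out = 167000 W
Losses = P_in − P_out = 183923 − 167000 = 16923 W

16.9 kW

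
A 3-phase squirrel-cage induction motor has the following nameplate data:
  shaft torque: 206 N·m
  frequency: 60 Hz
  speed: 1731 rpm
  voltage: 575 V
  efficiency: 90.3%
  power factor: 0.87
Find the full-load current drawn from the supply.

47.7 A

ω = 2π×1731/60 = 181.3 rad/s; P_out = τω = 206 × 181.3 = 37348 W
P_in = P_out / η = 37348 / 0.903 = 41360 W
I_L = P_in / (√3·V_L·cosφ) = 41360 / (1.732 × 575 × 0.87) = 47.7 A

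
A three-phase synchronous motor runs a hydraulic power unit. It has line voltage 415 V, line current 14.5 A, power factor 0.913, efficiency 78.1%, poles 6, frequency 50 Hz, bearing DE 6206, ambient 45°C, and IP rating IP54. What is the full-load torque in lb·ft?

P_in = √3·V·I·cosφ = 1.732 × 415 × 14.5 × 0.913 = 9516 W
P_out = η·P_in = 0.781 × 9516 = 7432 W
n = n_s = 120×50/6 = 1000 rpm (synchronous)
ω = 2π×1000/60 = 104.7 rad/s
τ = P_out/ω = 7432/104.7 = 70.98 N·m
In lb·ft: 70.98/1.356 = 52.3 lb·ft

52.3 lb·ft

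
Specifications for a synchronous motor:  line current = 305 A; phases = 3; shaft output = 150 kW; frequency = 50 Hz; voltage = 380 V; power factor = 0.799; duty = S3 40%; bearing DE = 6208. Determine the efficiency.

P_out = 150 kW = 150000 W
P_in = √3·V_L·I_L·cosφ = 1.732 × 380 × 305 × 0.799 = 160390 W
η = P_out / P_in = 150000 / 160390 = 0.935 = 93.5%

93.5 %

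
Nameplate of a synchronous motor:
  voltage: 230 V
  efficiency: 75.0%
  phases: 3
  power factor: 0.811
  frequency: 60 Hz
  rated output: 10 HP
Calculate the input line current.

30.8 A

P_out = 10 × 746 = 7460 W
P_in = P_out / η = 7460 / 0.750 = 9947 W
I_L = P_in / (√3·V_L·cosφ) = 9947 / (1.732 × 230 × 0.811) = 30.8 A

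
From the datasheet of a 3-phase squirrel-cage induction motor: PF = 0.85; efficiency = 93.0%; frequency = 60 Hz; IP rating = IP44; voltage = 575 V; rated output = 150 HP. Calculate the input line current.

142 A

P_out = 150 × 746 = 111900 W
P_in = P_out / η = 111900 / 0.930 = 120323 W
I_L = P_in / (√3·V_L·cosφ) = 120323 / (1.732 × 575 × 0.85) = 142 A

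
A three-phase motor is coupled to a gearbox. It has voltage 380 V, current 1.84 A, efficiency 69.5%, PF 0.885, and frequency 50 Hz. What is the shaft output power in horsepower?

0.999 HP

P_in = √3·V·I·cosφ = 1.732 × 380 × 1.84 × 0.885 = 1072 W
P_out = η·P_in = 0.695 × 1072 = 745 W
= 745/746 = 0.999 HP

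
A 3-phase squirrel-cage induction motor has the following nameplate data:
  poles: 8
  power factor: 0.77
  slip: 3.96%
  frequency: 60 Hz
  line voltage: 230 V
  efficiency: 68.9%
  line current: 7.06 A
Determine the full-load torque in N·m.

16.5 N·m

P_in = √3·V·I·cosφ = 1.732 × 230 × 7.06 × 0.77 = 2166 W
P_out = η·P_in = 0.689 × 2166 = 1492 W
n_s = 120×60/8 = 900 rpm; n = 900×(1−0.0396) = 864 rpm
ω = 2π×864/60 = 90.48 rad/s
τ = P_out/ω = 1492/90.48 = 16.5 N·m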